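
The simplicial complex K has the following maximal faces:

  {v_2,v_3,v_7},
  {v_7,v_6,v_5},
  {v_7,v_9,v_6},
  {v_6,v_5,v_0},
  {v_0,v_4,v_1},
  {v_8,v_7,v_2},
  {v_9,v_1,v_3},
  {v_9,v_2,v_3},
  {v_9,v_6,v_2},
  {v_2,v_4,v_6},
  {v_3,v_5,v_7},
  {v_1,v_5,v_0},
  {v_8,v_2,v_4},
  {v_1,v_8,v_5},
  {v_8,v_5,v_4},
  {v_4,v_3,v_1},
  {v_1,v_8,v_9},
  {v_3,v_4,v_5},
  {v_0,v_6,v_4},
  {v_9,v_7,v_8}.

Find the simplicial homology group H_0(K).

Fix the vertex order v_0 < v_1 < v_2 < v_3 < v_4 < v_5 < v_6 < v_7 < v_8 < v_9 and write every simplex with vertices in increasing order. Then dim K = 2 and the simplices of K are:

  0-simplices (10): [v_0], [v_1], [v_2], [v_3], [v_4], [v_5], [v_6], [v_7], [v_8], [v_9]
  1-simplices (30): (30 of them)
  2-simplices (20): (20 of them)

so the chain groups are C_0 ≅ Z^10, C_1 ≅ Z^30, C_2 ≅ Z^20.

The boundary map ∂_1: C_1 → C_0 maps an edge to its endpoints' difference, ∂[p,q] = q − p. For instance
  ∂[v_2,v_9] = [v_9] − [v_2].
The resulting 10×30 matrix has rank 9, and its Smith normal form has invariant factors (1,1,1,1,1,1,1,1,1).

∂_2: C_2 → C_1 acts by ∂[p,q,r] = [q,r] − [p,r] + [p,q]. For instance
  ∂[v_0,v_1,v_4] = [v_1,v_4] − [v_0,v_4] + [v_0,v_1],
  ∂[v_2,v_4,v_8] = [v_4,v_8] − [v_2,v_8] + [v_2,v_4].
The 30×20 boundary matrix has rank 20 and Smith normal form diag(1,1,1,1,1,1,1,1,1,1,1,1,1,1,1,1,1,1,1,2).

From H_k ≅ ker(∂_k) / im(∂_{k+1}) we obtain:

  H_0: rank C_0 − rank ∂_1 = 10 − 9 = 1, and the invariant factors of ∂_1 are all 1, so H_0 = Z.

H_0 ≅ Z.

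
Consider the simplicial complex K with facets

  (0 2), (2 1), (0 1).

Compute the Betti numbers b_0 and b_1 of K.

We work with the vertex ordering 0 < 1 < 2. The simplices of K, each written with vertices in increasing order, are:

  0-simplices (3): [0], [1], [2]
  1-simplices (3): [0,1], [0,2], [1,2]

giving chain groups C_0 ≅ Z^3, C_1 ≅ Z^3.

Boundary ∂_1: C_1 → C_0 is given by ∂[p,q] = [q] − [p].
As a 3×3 matrix over Z this has rank 2, with invariant factors (1,1).

Now H_k = ker ∂_k / im ∂_{k+1}, so:

  H_0: rank C_0 − rank ∂_1 = 3 − 2 = 1, and the invariant factors of ∂_1 are all 1, so H_0 ≅ Z.
  H_1: rank ker ∂_1 − rank ∂_2 = (3 − 2) − 0 = 1, and there is no ∂_2, so H_1 ≅ Z.

As a check, the Euler characteristic is 3 − 3 = 0, which agrees with 1 − 1 = 0.

Hence the Betti numbers are b_0 = 1, b_1 = 1.

b_0 = 1, b_1 = 1.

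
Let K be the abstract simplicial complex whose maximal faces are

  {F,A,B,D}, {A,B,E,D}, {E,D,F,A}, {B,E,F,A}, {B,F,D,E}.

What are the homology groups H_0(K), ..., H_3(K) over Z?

H_0 ≅ Z,  H_1 = 0,  H_2 = 0,  H_3 ≅ Z.

We work with the vertex ordering A < B < D < E < F. The simplices of K, each written with vertices in increasing order, are:

  0-simplices (5): A, B, D, E, F
  1-simplices (10): AB, AD, AE, AF, BD, BE, BF, DE, DF, EF
  2-simplices (10): ABD, ABE, ABF, ADE, ADF, AEF, BDE, BDF, BEF, DEF
  3-simplices (5): ABDE, ABDF, ABEF, ADEF, BDEF

Hence C_0 ≅ Z^5, C_1 ≅ Z^10, C_2 ≅ Z^10, C_3 ≅ Z^5.

Boundary ∂_1: C_1 → C_0 sends each edge [p,q] (with p < q) to q − p. For instance
  ∂DE = E − D.
As a 5×10 matrix over Z this has rank 4, with invariant factors (1,1,1,1).

The boundary map ∂_2: C_2 → C_1 sends each 2-simplex [p,q,r] to [q,r] − [p,r] + [p,q]. For instance
  ∂ABE = BE − AE + AB,
  ∂BDE = DE − BE + BD.
As a 10×10 matrix over Z this has rank 6, with invariant factors (1,1,1,1,1,1).

The boundary map ∂_3: C_3 → C_2 sends each 3-simplex σ to the alternating sum Σ_i (−1)^i (σ with its i-th vertex removed). For instance
  ∂ABDE = BDE − ADE + ABE − ABD,
  ∂BDEF = DEF − BEF + BDF − BDE.
As a 10×5 matrix over Z this has rank 4, with invariant factors (1,1,1,1).

Reading off H_k = ker ∂_k / im ∂_{k+1}:

  H_0: rank C_0 − rank ∂_1 = 5 − 4 = 1, and the invariant factors of ∂_1 are all 1, so H_0 = Z.
  H_1: rank ker ∂_1 − rank ∂_2 = (10 − 4) − 6 = 0, and the invariant factors of ∂_2 are all 1, so H_1 = 0.
  H_2: rank ker ∂_2 − rank ∂_3 = (10 − 6) − 4 = 0, and the invariant factors of ∂_3 are all 1, so H_2 = 0.
  H_3: rank ker ∂_3 − rank ∂_4 = (5 − 4) − 0 = 1, and there is no ∂_4, so H_3 = Z.

As a check, the Euler characteristic is 5 − 10 + 10 − 5 = 0, which agrees with 1 − 0 + 0 − 1 = 0.
(K is a triangulation of the 3-sphere S^3.)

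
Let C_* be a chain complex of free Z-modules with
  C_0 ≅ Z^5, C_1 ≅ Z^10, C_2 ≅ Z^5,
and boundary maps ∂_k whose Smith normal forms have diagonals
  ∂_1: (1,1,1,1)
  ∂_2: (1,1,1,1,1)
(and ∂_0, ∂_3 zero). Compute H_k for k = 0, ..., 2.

H_0: b_0 = 5 − 0 − 4 = 1; torsion from ∂_1 factors > 1: none. So H_0 = Z.
H_1: b_1 = 10 − 4 − 5 = 1; torsion from ∂_2 factors > 1: none. So H_1 = Z.
H_2: b_2 = 5 − 5 − 0 = 0; torsion from ∂_3 factors > 1: none. So H_2 = 0.

H_0 = Z,  H_1 = Z,  H_2 = 0.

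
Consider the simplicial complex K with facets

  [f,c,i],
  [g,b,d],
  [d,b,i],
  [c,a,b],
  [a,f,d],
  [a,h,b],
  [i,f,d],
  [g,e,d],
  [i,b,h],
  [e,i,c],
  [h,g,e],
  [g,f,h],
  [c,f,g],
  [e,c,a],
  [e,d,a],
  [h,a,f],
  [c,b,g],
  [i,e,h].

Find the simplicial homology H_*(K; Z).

We work with the vertex ordering a < b < c < d < e < f < g < h < i. The simplices of K, each written with vertices in increasing order, are:

  0-simplices (9): a, b, c, d, e, f, g, h, i
  1-simplices (27): ab, ac, ad, ae, af, ah, bc, bd, bg, bh, bi, ce, cf, cg, ci, de, df, dg, di, eg, eh, ei, fg, fh, fi, gh, hi
  2-simplices (18): abc, abh, ace, ade, adf, afh, bcg, bdg, bdi, bhi, cei, cfg, cfi, deg, dfi, egh, ehi, fgh

so the chain groups are C_0 ≅ Z^9, C_1 ≅ Z^27, C_2 ≅ Z^18.

The boundary map ∂_1: C_1 → C_0 maps an edge to its endpoints' difference, ∂[p,q] = q − p.
The 9×27 boundary matrix has rank 8 and Smith normal form diag(1,1,1,1,1,1,1,1).

Boundary ∂_2: C_2 → C_1 acts by ∂[p,q,r] = [q,r] − [p,r] + [p,q]. For instance
  ∂bcg = cg − bg + bc,
  ∂cei = ei − ci + ce.
The 27×18 boundary matrix has rank 17 and Smith normal form diag(1,1,1,1,1,1,1,1,1,1,1,1,1,1,1,1,1).

Now H_k = ker ∂_k / im ∂_{k+1}, so:

  H_0: rank C_0 − rank ∂_1 = 9 − 8 = 1, and the invariant factors of ∂_1 are all 1, so H_0 = Z.
  H_1: rank ker ∂_1 − rank ∂_2 = (27 − 8) − 17 = 2, and the invariant factors of ∂_2 are all 1, so H_1 = Z^2.
  H_2: rank ker ∂_2 − rank ∂_3 = (18 − 17) − 0 = 1, and there is no ∂_3, so H_2 = Z.

(K is a triangulation of the torus T^2.)

H_0 = Z,  H_1 = Z^2,  H_2 = Z.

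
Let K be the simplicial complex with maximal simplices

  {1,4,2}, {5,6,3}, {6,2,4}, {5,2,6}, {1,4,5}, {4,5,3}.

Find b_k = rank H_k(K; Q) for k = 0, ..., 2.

Fix the vertex order 1 < 2 < 3 < 4 < 5 < 6 and write every simplex with vertices in increasing order. Then dim K = 2 and the simplices of K are:

  0-simplices (6): [1], [2], [3], [4], [5], [6]
  1-simplices (12): [1,2], [1,4], [1,5], [2,4], [2,5], [2,6], [3,4], [3,5], [3,6], [4,5], [4,6], [5,6]
  2-simplices (6): [1,2,4], [1,4,5], [2,4,6], [2,5,6], [3,4,5], [3,5,6]

Hence C_0 ≅ Z^6, C_1 ≅ Z^12, C_2 ≅ Z^6.

The boundary map ∂_1: C_1 → C_0 maps an edge to its endpoints' difference, ∂[p,q] = q − p. For instance
  ∂[2,6] = [6] − [2].
The 6×12 boundary matrix has rank 5 and Smith normal form diag(1,1,1,1,1).

∂_2: C_2 → C_1 acts by ∂[p,q,r] = [q,r] − [p,r] + [p,q]. For instance
  ∂[1,4,5] = [4,5] − [1,5] + [1,4],
  ∂[1,2,4] = [2,4] − [1,4] + [1,2].
As a 12×6 matrix over Z this has rank 6, with invariant factors (1,1,1,1,1,1).

Now H_k = ker ∂_k / im ∂_{k+1}, so:

  H_0: rank C_0 − rank ∂_1 = 6 − 5 = 1, and the invariant factors of ∂_1 are all 1, so H_0 ≅ Z.
  H_1: rank ker ∂_1 − rank ∂_2 = (12 − 5) − 6 = 1, and the invariant factors of ∂_2 are all 1, so H_1 ≅ Z.
  H_2: rank ker ∂_2 − rank ∂_3 = (6 − 6) − 0 = 0, and there is no ∂_3, so H_2 ≅ 0.

As a check, the Euler characteristic is 6 − 12 + 6 = 0, which agrees with 1 − 1 + 0 = 0.

Hence the Betti numbers are b_0 = 1, b_1 = 1, b_2 = 0.

b_0 = 1, b_1 = 1, b_2 = 0.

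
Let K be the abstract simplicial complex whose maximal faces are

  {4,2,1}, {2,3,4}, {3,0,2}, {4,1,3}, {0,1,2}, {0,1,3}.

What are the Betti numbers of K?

b_0 = 1, b_1 = 0, b_2 = 1.

Order the vertices as 0 < 1 < 2 < 3 < 4. Listing each simplex with vertices in this order, K has dimension 2 with simplices:

  0-simplices (5): [0], [1], [2], [3], [4]
  1-simplices (9): [0,1], [0,2], [0,3], [1,2], [1,3], [1,4], [2,3], [2,4], [3,4]
  2-simplices (6): [0,1,2], [0,1,3], [0,2,3], [1,2,4], [1,3,4], [2,3,4]

giving chain groups C_0 ≅ Z^5, C_1 ≅ Z^9, C_2 ≅ Z^6.

Boundary ∂_1: C_1 → C_0 sends each edge [p,q] (with p < q) to q − p.
The 5×9 boundary matrix has rank 4 and Smith normal form diag(1,1,1,1).

∂_2: C_2 → C_1 maps a triangle to the signed sum of its edges. For instance
  ∂[1,3,4] = [3,4] − [1,4] + [1,3],
  ∂[1,2,4] = [2,4] − [1,4] + [1,2].
As a 9×6 matrix over Z this has rank 5, with invariant factors (1,1,1,1,1).

Computing H_k = (kernel of ∂_k) / (image of ∂_{k+1}):

  H_0: rank C_0 − rank ∂_1 = 5 − 4 = 1, and the invariant factors of ∂_1 are all 1, so H_0 = Z.
  H_1: rank ker ∂_1 − rank ∂_2 = (9 − 4) − 5 = 0, and the invariant factors of ∂_2 are all 1, so H_1 = 0.
  H_2: rank ker ∂_2 − rank ∂_3 = (6 − 5) − 0 = 1, and there is no ∂_3, so H_2 = Z.

(K is a triangulation of the 2-sphere S^2.)

Hence the Betti numbers are b_0 = 1, b_1 = 0, b_2 = 1.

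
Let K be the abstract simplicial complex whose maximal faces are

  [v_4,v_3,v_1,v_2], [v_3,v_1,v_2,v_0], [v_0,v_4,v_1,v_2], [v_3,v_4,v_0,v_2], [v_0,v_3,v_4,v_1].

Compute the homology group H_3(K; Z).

H_3 ≅ Z.

Order the vertices as v_0 < v_1 < v_2 < v_3 < v_4. Listing each simplex with vertices in this order, K has dimension 3 with simplices:

  0-simplices (5): [v_0], [v_1], [v_2], [v_3], [v_4]
  1-simplices (10): [v_0,v_1], [v_0,v_2], [v_0,v_3], [v_0,v_4], [v_1,v_2], [v_1,v_3], [v_1,v_4], [v_2,v_3], [v_2,v_4], [v_3,v_4]
  2-simplices (10): [v_0,v_1,v_2], [v_0,v_1,v_3], [v_0,v_1,v_4], [v_0,v_2,v_3], [v_0,v_2,v_4], [v_0,v_3,v_4], [v_1,v_2,v_3], [v_1,v_2,v_4], [v_1,v_3,v_4], [v_2,v_3,v_4]
  3-simplices (5): [v_0,v_1,v_2,v_3], [v_0,v_1,v_2,v_4], [v_0,v_1,v_3,v_4], [v_0,v_2,v_3,v_4], [v_1,v_2,v_3,v_4]

Hence C_0 ≅ Z^5, C_1 ≅ Z^10, C_2 ≅ Z^10, C_3 ≅ Z^5.

∂_1: C_1 → C_0 maps an edge to its endpoints' difference, ∂[p,q] = q − p.
The resulting 5×10 matrix has rank 4, and its Smith normal form has invariant factors (1,1,1,1).

∂_2: C_2 → C_1 sends each 2-simplex [p,q,r] to [q,r] − [p,r] + [p,q]. For instance
  ∂[v_1,v_2,v_3] = [v_2,v_3] − [v_1,v_3] + [v_1,v_2],
  ∂[v_1,v_2,v_4] = [v_2,v_4] − [v_1,v_4] + [v_1,v_2].
As a 10×10 matrix over Z this has rank 6, with invariant factors (1,1,1,1,1,1).

The boundary map ∂_3: C_3 → C_2 sends each 3-simplex σ to the alternating sum Σ_i (−1)^i (σ with its i-th vertex removed). For instance
  ∂[v_0,v_1,v_2,v_3] = [v_1,v_2,v_3] − [v_0,v_2,v_3] + [v_0,v_1,v_3] − [v_0,v_1,v_2],
  ∂[v_0,v_1,v_2,v_4] = [v_1,v_2,v_4] − [v_0,v_2,v_4] + [v_0,v_1,v_4] − [v_0,v_1,v_2].
The resulting 10×5 matrix has rank 4, and its Smith normal form has invariant factors (1,1,1,1).

Now H_k = ker ∂_k / im ∂_{k+1}, so:

  H_3: rank ker ∂_3 − rank ∂_4 = (5 − 4) − 0 = 1, and there is no ∂_4, so H_3 = Z.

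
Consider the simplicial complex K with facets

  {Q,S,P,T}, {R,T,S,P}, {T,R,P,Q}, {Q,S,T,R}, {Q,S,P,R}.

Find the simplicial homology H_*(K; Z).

Fix the vertex order P < Q < R < S < T and write every simplex with vertices in increasing order. Then dim K = 3 and the simplices of K are:

  0-simplices (5): P, Q, R, S, T
  1-simplices (10): PQ, PR, PS, PT, QR, QS, QT, RS, RT, ST
  2-simplices (10): PQR, PQS, PQT, PRS, PRT, PST, QRS, QRT, QST, RST
  3-simplices (5): PQRS, PQRT, PQST, PRST, QRST

Hence C_0 ≅ Z^5, C_1 ≅ Z^10, C_2 ≅ Z^10, C_3 ≅ Z^5.

∂_1: C_1 → C_0 is given by ∂[p,q] = [q] − [p].
The resulting 5×10 matrix has rank 4, and its Smith normal form has invariant factors (1,1,1,1).

∂_2: C_2 → C_1 maps a triangle to the signed sum of its edges. For instance
  ∂QRT = RT − QT + QR,
  ∂PRS = RS − PS + PR.
The 10×10 boundary matrix has rank 6 and Smith normal form diag(1,1,1,1,1,1).

Boundary ∂_3: C_3 → C_2 sends each 3-simplex σ to the alternating sum Σ_i (−1)^i (σ with its i-th vertex removed). For instance
  ∂QRST = RST − QST + QRT − QRS,
  ∂PQRS = QRS − PRS + PQS − PQR.
As a 10×5 matrix over Z this has rank 4, with invariant factors (1,1,1,1).

Computing H_k = (kernel of ∂_k) / (image of ∂_{k+1}):

  H_0: rank C_0 − rank ∂_1 = 5 − 4 = 1, and the invariant factors of ∂_1 are all 1, so H_0 = Z.
  H_1: rank ker ∂_1 − rank ∂_2 = (10 − 4) − 6 = 0, and the invariant factors of ∂_2 are all 1, so H_1 = 0.
  H_2: rank ker ∂_2 − rank ∂_3 = (10 − 6) − 4 = 0, and the invariant factors of ∂_3 are all 1, so H_2 = 0.
  H_3: rank ker ∂_3 − rank ∂_4 = (5 − 4) − 0 = 1, and there is no ∂_4, so H_3 = Z.

As a check, the Euler characteristic is 5 − 10 + 10 − 5 = 0, which agrees with 1 − 0 + 0 − 1 = 0.

H_0 = Z,  H_1 = 0,  H_2 = 0,  H_3 = Z.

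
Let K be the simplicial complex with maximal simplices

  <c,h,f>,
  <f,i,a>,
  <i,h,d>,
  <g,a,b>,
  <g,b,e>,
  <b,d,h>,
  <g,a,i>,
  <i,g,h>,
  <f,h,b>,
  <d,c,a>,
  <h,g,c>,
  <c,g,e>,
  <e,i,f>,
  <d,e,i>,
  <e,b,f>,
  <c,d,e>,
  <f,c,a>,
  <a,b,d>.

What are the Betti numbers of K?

Take the total order a < b < c < d < e < f < g < h < i on the vertex set. Then K (dimension 2) consists of the simplices:

  0-simplices (9): a, b, c, d, e, f, g, h, i
  1-simplices (27): ab, ac, ad, af, ag, ai, bd, be, bf, bg, bh, cd, ce, cf, cg, ch, de, dh, di, ef, eg, ei, fh, fi, gh, gi, hi
  2-simplices (18): abd, abg, acd, acf, afi, agi, bdh, bef, beg, bfh, cde, ceg, cfh, cgh, dei, dhi, efi, ghi

giving chain groups C_0 ≅ Z^9, C_1 ≅ Z^27, C_2 ≅ Z^18.

∂_1: C_1 → C_0 is given by ∂[p,q] = [q] − [p].
This gives a 9×27 integer matrix of rank 8; reducing to Smith normal form yields diagonal entries (1,1,1,1,1,1,1,1).

The boundary map ∂_2: C_2 → C_1 maps a triangle to the signed sum of its edges. For instance
  ∂cde = de − ce + cd,
  ∂abg = bg − ag + ab.
As a 27×18 matrix over Z this has rank 17, with invariant factors (1,1,1,1,1,1,1,1,1,1,1,1,1,1,1,1,1).

Computing H_k = (kernel of ∂_k) / (image of ∂_{k+1}):

  H_0: rank C_0 − rank ∂_1 = 9 − 8 = 1, and the invariant factors of ∂_1 are all 1, so H_0 = Z.
  H_1: rank ker ∂_1 − rank ∂_2 = (27 − 8) − 17 = 2, and the invariant factors of ∂_2 are all 1, so H_1 = Z^2.
  H_2: rank ker ∂_2 − rank ∂_3 = (18 − 17) − 0 = 1, and there is no ∂_3, so H_2 = Z.

As a check, the Euler characteristic is 9 − 27 + 18 = 0, which agrees with 1 − 2 + 1 = 0.

Hence the Betti numbers are b_0 = 1, b_1 = 2, b_2 = 1.

b_0 = 1, b_1 = 2, b_2 = 1.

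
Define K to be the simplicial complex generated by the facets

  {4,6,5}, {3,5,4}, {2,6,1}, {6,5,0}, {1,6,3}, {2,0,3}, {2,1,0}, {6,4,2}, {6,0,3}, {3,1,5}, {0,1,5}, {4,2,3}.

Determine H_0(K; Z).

H_0 = Z.

K has 7 vertices, 18 edges, 12 triangles.
rank ∂_0 = 0, rank ∂_1 = 6 ⇒ b_0 = 7 − 0 − 6 = 1; all invariant factors of ∂_1 are 1 so no torsion. So H_0 = Z.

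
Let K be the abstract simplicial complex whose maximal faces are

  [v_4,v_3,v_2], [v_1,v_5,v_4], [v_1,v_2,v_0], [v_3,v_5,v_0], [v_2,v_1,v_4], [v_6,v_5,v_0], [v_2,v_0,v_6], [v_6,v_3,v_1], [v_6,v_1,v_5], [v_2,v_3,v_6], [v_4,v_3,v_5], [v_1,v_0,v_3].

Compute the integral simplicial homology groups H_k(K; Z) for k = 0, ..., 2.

Order the vertices as v_0 < v_1 < v_2 < v_3 < v_4 < v_5 < v_6. Listing each simplex with vertices in this order, K has dimension 2 with simplices:

  0-simplices (7): [v_0], [v_1], [v_2], [v_3], [v_4], [v_5], [v_6]
  1-simplices (18): (18 of them)
  2-simplices (12): (12 of them)

so the chain groups are C_0 ≅ Z^7, C_1 ≅ Z^18, C_2 ≅ Z^12.

Boundary ∂_1: C_1 → C_0 sends each edge [p,q] (with p < q) to q − p. For instance
  ∂[v_2,v_3] = [v_3] − [v_2].
The 7×18 boundary matrix has rank 6 and Smith normal form diag(1,1,1,1,1,1).

∂_2: C_2 → C_1 sends each 2-simplex [p,q,r] to [q,r] − [p,r] + [p,q]. For instance
  ∂[v_2,v_3,v_4] = [v_3,v_4] − [v_2,v_4] + [v_2,v_3],
  ∂[v_0,v_1,v_3] = [v_1,v_3] − [v_0,v_3] + [v_0,v_1].
This gives a 18×12 integer matrix of rank 12; reducing to Smith normal form yields diagonal entries (1,1,1,1,1,1,1,1,1,1,1,2).

Reading off H_k = ker ∂_k / im ∂_{k+1}:

  H_0: rank C_0 − rank ∂_1 = 7 − 6 = 1, and the invariant factors of ∂_1 are all 1, so H_0 = Z.
  H_1: rank ker ∂_1 − rank ∂_2 = (18 − 6) − 12 = 0, and ∂_2 has invariant factor 2 > 1, so H_1 = Z/2.
  H_2: rank ker ∂_2 − rank ∂_3 = (12 − 12) − 0 = 0, and there is no ∂_3, so H_2 = 0.

As a check, the Euler characteristic is 7 − 18 + 12 = 1, which agrees with 1 − 0 + 0 = 1.
(K is a triangulation of the real projective plane RP^2.)

H_0 ≅ Z,  H_1 ≅ Z/2,  H_2 = 0.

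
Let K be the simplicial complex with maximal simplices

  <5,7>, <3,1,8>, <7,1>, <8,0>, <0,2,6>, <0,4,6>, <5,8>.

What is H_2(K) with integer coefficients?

Order the vertices as 0 < 1 < 2 < 3 < 4 < 5 < 6 < 7 < 8. Listing each simplex with vertices in this order, K has dimension 2 with simplices:

  0-simplices (9): [0], [1], [2], [3], [4], [5], [6], [7], [8]
  1-simplices (12): [0,2], [0,4], [0,6], [0,8], [1,3], [1,7], [1,8], [2,6], [3,8], [4,6], [5,7], [5,8]
  2-simplices (3): [0,2,6], [0,4,6], [1,3,8]

Hence C_0 ≅ Z^9, C_1 ≅ Z^12, C_2 ≅ Z^3.

The boundary map ∂_1: C_1 → C_0 is given by ∂[p,q] = [q] − [p].
As a 9×12 matrix over Z this has rank 8, with invariant factors (1,1,1,1,1,1,1,1).

The boundary map ∂_2: C_2 → C_1 maps a triangle to the signed sum of its edges. For instance
  ∂[0,2,6] = [2,6] − [0,6] + [0,2],
  ∂[0,4,6] = [4,6] − [0,6] + [0,4].
This gives a 12×3 integer matrix of rank 3; reducing to Smith normal form yields diagonal entries (1,1,1).

Reading off H_k = ker ∂_k / im ∂_{k+1}:

  H_2: rank ker ∂_2 − rank ∂_3 = (3 − 3) − 0 = 0, and there is no ∂_3, so H_2 ≅ 0.

H_2 = 0.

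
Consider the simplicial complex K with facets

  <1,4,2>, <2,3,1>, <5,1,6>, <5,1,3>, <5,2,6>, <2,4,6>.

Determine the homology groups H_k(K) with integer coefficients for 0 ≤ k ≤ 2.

H_0 ≅ Z,  H_1 ≅ Z,  H_2 = 0.

Take the total order 1 < 2 < 3 < 4 < 5 < 6 on the vertex set. Then K (dimension 2) consists of the simplices:

  0-simplices (6): [1], [2], [3], [4], [5], [6]
  1-simplices (12): [1,2], [1,3], [1,4], [1,5], [1,6], [2,3], [2,4], [2,5], [2,6], [3,5], [4,6], [5,6]
  2-simplices (6): [1,2,3], [1,2,4], [1,3,5], [1,5,6], [2,4,6], [2,5,6]

so the chain groups are C_0 ≅ Z^6, C_1 ≅ Z^12, C_2 ≅ Z^6.

Boundary ∂_1: C_1 → C_0 sends each edge [p,q] (with p < q) to q − p.
This gives a 6×12 integer matrix of rank 5; reducing to Smith normal form yields diagonal entries (1,1,1,1,1).

∂_2: C_2 → C_1 acts by ∂[p,q,r] = [q,r] − [p,r] + [p,q]. For instance
  ∂[1,2,4] = [2,4] − [1,4] + [1,2],
  ∂[1,3,5] = [3,5] − [1,5] + [1,3].
The 12×6 boundary matrix has rank 6 and Smith normal form diag(1,1,1,1,1,1).

From H_k ≅ ker(∂_k) / im(∂_{k+1}) we obtain:

  H_0: rank C_0 − rank ∂_1 = 6 − 5 = 1, and the invariant factors of ∂_1 are all 1, so H_0 = Z.
  H_1: rank ker ∂_1 − rank ∂_2 = (12 − 5) − 6 = 1, and the invariant factors of ∂_2 are all 1, so H_1 = Z.
  H_2: rank ker ∂_2 − rank ∂_3 = (6 − 6) − 0 = 0, and there is no ∂_3, so H_2 = 0.

As a check, the Euler characteristic is 6 − 12 + 6 = 0, which agrees with 1 − 1 + 0 = 0.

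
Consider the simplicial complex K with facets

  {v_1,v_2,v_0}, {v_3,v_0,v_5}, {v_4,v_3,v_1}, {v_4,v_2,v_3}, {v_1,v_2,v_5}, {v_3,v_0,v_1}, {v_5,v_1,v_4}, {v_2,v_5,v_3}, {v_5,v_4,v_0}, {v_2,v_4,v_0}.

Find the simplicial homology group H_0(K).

H_0 = Z.

We work with the vertex ordering v_0 < v_1 < v_2 < v_3 < v_4 < v_5. The simplices of K, each written with vertices in increasing order, are:

  0-simplices (6): [v_0], [v_1], [v_2], [v_3], [v_4], [v_5]
  1-simplices (15): (15 of them)
  2-simplices (10): [v_0,v_1,v_2], [v_0,v_1,v_3], [v_0,v_2,v_4], [v_0,v_3,v_5], [v_0,v_4,v_5], [v_1,v_2,v_5], [v_1,v_3,v_4], [v_1,v_4,v_5], [v_2,v_3,v_4], [v_2,v_3,v_5]

giving chain groups C_0 ≅ Z^6, C_1 ≅ Z^15, C_2 ≅ Z^10.

The boundary map ∂_1: C_1 → C_0 maps an edge to its endpoints' difference, ∂[p,q] = q − p.
The resulting 6×15 matrix has rank 5, and its Smith normal form has invariant factors (1,1,1,1,1).

∂_2: C_2 → C_1 acts by ∂[p,q,r] = [q,r] − [p,r] + [p,q]. For instance
  ∂[v_0,v_2,v_4] = [v_2,v_4] − [v_0,v_4] + [v_0,v_2],
  ∂[v_0,v_1,v_3] = [v_1,v_3] − [v_0,v_3] + [v_0,v_1].
As a 15×10 matrix over Z this has rank 10, with invariant factors (1,1,1,1,1,1,1,1,1,2).

Computing H_k = (kernel of ∂_k) / (image of ∂_{k+1}):

  H_0: rank C_0 − rank ∂_1 = 6 − 5 = 1, and the invariant factors of ∂_1 are all 1, so H_0 ≅ Z.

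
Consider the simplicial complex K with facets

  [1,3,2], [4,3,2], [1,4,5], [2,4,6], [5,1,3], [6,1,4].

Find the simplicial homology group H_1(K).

H_1 ≅ Z.

Order the vertices as 1 < 2 < 3 < 4 < 5 < 6. Listing each simplex with vertices in this order, K has dimension 2 with simplices:

  0-simplices (6): [1], [2], [3], [4], [5], [6]
  1-simplices (12): [1,2], [1,3], [1,4], [1,5], [1,6], [2,3], [2,4], [2,6], [3,4], [3,5], [4,5], [4,6]
  2-simplices (6): [1,2,3], [1,3,5], [1,4,5], [1,4,6], [2,3,4], [2,4,6]

giving chain groups C_0 ≅ Z^6, C_1 ≅ Z^12, C_2 ≅ Z^6.

The boundary map ∂_1: C_1 → C_0 sends each edge [p,q] (with p < q) to q − p. For instance
  ∂[1,3] = [3] − [1].
This gives a 6×12 integer matrix of rank 5; reducing to Smith normal form yields diagonal entries (1,1,1,1,1).

∂_2: C_2 → C_1 maps a triangle to the signed sum of its edges. For instance
  ∂[1,4,6] = [4,6] − [1,6] + [1,4],
  ∂[2,4,6] = [4,6] − [2,6] + [2,4].
This gives a 12×6 integer matrix of rank 6; reducing to Smith normal form yields diagonal entries (1,1,1,1,1,1).

Now H_k = ker ∂_k / im ∂_{k+1}, so:

  H_1: rank ker ∂_1 − rank ∂_2 = (12 − 5) − 6 = 1, and the invariant factors of ∂_2 are all 1, so H_1 ≅ Z.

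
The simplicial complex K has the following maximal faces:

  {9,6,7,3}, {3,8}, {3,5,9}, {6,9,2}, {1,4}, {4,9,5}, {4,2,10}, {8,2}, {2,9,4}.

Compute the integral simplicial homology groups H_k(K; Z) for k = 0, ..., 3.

H_0 = Z,  H_1 = Z,  H_2 = 0,  H_3 = 0.

Take the total order 1 < 2 < 3 < 4 < 5 < 6 < 7 < 8 < 9 < 10 on the vertex set. Then K (dimension 3) consists of the simplices:

  0-simplices (10): [1], [2], [3], [4], [5], [6], [7], [8], [9], [10]
  1-simplices (18): [1,4], [2,4], [2,6], [2,8], [2,9], [2,10], [3,5], [3,6], [3,7], [3,8], [3,9], [4,5], [4,9], [4,10], [5,9], [6,7], [6,9], [7,9]
  2-simplices (9): [2,4,9], [2,4,10], [2,6,9], [3,5,9], [3,6,7], [3,6,9], [3,7,9], [4,5,9], [6,7,9]
  3-simplices (1): [3,6,7,9]

so the chain groups are C_0 ≅ Z^10, C_1 ≅ Z^18, C_2 ≅ Z^9, C_3 ≅ Z^1.

∂_1: C_1 → C_0 sends each edge [p,q] (with p < q) to q − p. For instance
  ∂[6,9] = [9] − [6].
The resulting 10×18 matrix has rank 9, and its Smith normal form has invariant factors (1,1,1,1,1,1,1,1,1).

∂_2: C_2 → C_1 sends each 2-simplex [p,q,r] to [q,r] − [p,r] + [p,q]. For instance
  ∂[3,6,7] = [6,7] − [3,7] + [3,6],
  ∂[3,6,9] = [6,9] − [3,9] + [3,6].
This gives a 18×9 integer matrix of rank 8; reducing to Smith normal form yields diagonal entries (1,1,1,1,1,1,1,1).

∂_3: C_3 → C_2 sends each 3-simplex σ to the alternating sum Σ_i (−1)^i (σ with its i-th vertex removed). For instance
  ∂[3,6,7,9] = [6,7,9] − [3,7,9] + [3,6,9] − [3,6,7].
As a 9×1 matrix over Z this has rank 1, with invariant factors (1).

From H_k ≅ ker(∂_k) / im(∂_{k+1}) we obtain:

  H_0: rank C_0 − rank ∂_1 = 10 − 9 = 1, and the invariant factors of ∂_1 are all 1, so H_0 = Z.
  H_1: rank ker ∂_1 − rank ∂_2 = (18 − 9) − 8 = 1, and the invariant factors of ∂_2 are all 1, so H_1 = Z.
  H_2: rank ker ∂_2 − rank ∂_3 = (9 − 8) − 1 = 0, and the invariant factors of ∂_3 are all 1, so H_2 = 0.
  H_3: rank ker ∂_3 − rank ∂_4 = (1 − 1) − 0 = 0, and there is no ∂_4, so H_3 = 0.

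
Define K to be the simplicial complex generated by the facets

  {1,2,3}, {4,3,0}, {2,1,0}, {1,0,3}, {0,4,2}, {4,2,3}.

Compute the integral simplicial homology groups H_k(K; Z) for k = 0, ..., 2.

H_0 ≅ Z,  H_1 = 0,  H_2 ≅ Z.

Take the total order 0 < 1 < 2 < 3 < 4 on the vertex set. Then K (dimension 2) consists of the simplices:

  0-simplices (5): [0], [1], [2], [3], [4]
  1-simplices (9): [0,1], [0,2], [0,3], [0,4], [1,2], [1,3], [2,3], [2,4], [3,4]
  2-simplices (6): [0,1,2], [0,1,3], [0,2,4], [0,3,4], [1,2,3], [2,3,4]

so the chain groups are C_0 ≅ Z^5, C_1 ≅ Z^9, C_2 ≅ Z^6.

Boundary ∂_1: C_1 → C_0 sends each edge [p,q] (with p < q) to q − p. For instance
  ∂[0,3] = [3] − [0].
The 5×9 boundary matrix has rank 4 and Smith normal form diag(1,1,1,1).

The boundary map ∂_2: C_2 → C_1 maps a triangle to the signed sum of its edges. For instance
  ∂[2,3,4] = [3,4] − [2,4] + [2,3],
  ∂[0,1,3] = [1,3] − [0,3] + [0,1].
This gives a 9×6 integer matrix of rank 5; reducing to Smith normal form yields diagonal entries (1,1,1,1,1).

Computing H_k = (kernel of ∂_k) / (image of ∂_{k+1}):

  H_0: rank C_0 − rank ∂_1 = 5 − 4 = 1, and the invariant factors of ∂_1 are all 1, so H_0 = Z.
  H_1: rank ker ∂_1 − rank ∂_2 = (9 − 4) − 5 = 0, and the invariant factors of ∂_2 are all 1, so H_1 = 0.
  H_2: rank ker ∂_2 − rank ∂_3 = (6 − 5) − 0 = 1, and there is no ∂_3, so H_2 = Z.

As a check, the Euler characteristic is 5 − 9 + 6 = 2, which agrees with 1 − 0 + 1 = 2.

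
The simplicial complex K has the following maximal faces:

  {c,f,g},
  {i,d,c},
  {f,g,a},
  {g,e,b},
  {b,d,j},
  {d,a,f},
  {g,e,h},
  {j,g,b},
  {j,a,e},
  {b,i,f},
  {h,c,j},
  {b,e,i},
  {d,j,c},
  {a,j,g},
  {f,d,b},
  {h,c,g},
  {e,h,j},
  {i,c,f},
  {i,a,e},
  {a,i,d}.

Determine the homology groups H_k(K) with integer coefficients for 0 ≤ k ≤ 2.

We work with the vertex ordering a < b < c < d < e < f < g < h < i < j. The simplices of K, each written with vertices in increasing order, are:

  0-simplices (10): a, b, c, d, e, f, g, h, i, j
  1-simplices (30): ad, ae, af, ag, ai, aj, bd, be, bf, bg, bi, bj, cd, cf, cg, ch, ci, cj, df, di, dj, eg, eh, ei, ej, fg, fi, gh, gj, hj
  2-simplices (20): adf, adi, aei, aej, afg, agj, bdf, bdj, beg, bei, bfi, bgj, cdi, cdj, cfg, cfi, cgh, chj, egh, ehj

so the chain groups are C_0 ≅ Z^10, C_1 ≅ Z^30, C_2 ≅ Z^20.

∂_1: C_1 → C_0 maps an edge to its endpoints' difference, ∂[p,q] = q − p. For instance
  ∂ci = i − c.
The 10×30 boundary matrix has rank 9 and Smith normal form diag(1,1,1,1,1,1,1,1,1).

The boundary map ∂_2: C_2 → C_1 acts by ∂[p,q,r] = [q,r] − [p,r] + [p,q]. For instance
  ∂ehj = hj − ej + eh,
  ∂bei = ei − bi + be.
This gives a 30×20 integer matrix of rank 20; reducing to Smith normal form yields diagonal entries (1,1,1,1,1,1,1,1,1,1,1,1,1,1,1,1,1,1,1,2).

From H_k ≅ ker(∂_k) / im(∂_{k+1}) we obtain:

  H_0: rank C_0 − rank ∂_1 = 10 − 9 = 1, and the invariant factors of ∂_1 are all 1, so H_0 = Z.
  H_1: rank ker ∂_1 − rank ∂_2 = (30 − 9) − 20 = 1, and ∂_2 has invariant factor 2 > 1, so H_1 = Z ⊕ Z/2Z.
  H_2: rank ker ∂_2 − rank ∂_3 = (20 − 20) − 0 = 0, and there is no ∂_3, so H_2 = 0.

As a check, the Euler characteristic is 10 − 30 + 20 = 0, which agrees with 1 − 1 + 0 = 0.

H_0 ≅ Z,  H_1 ≅ Z ⊕ Z/2Z,  H_2 = 0.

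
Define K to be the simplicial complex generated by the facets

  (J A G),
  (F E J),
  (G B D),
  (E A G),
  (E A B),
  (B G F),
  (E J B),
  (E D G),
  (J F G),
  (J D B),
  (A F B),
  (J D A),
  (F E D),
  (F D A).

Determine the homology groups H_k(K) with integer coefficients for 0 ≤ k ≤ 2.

H_0 = Z,  H_1 = Z^2,  H_2 = Z.

K has 7 vertices, 21 edges, 14 triangles.
rank ∂_0 = 0, rank ∂_1 = 6 ⇒ b_0 = 7 − 0 − 6 = 1; all invariant factors of ∂_1 are 1 so no torsion. So H_0 ≅ Z.
rank ∂_1 = 6, rank ∂_2 = 13 ⇒ b_1 = 21 − 6 − 13 = 2; all invariant factors of ∂_2 are 1 so no torsion. So H_1 ≅ Z^2.
rank ∂_2 = 13, rank ∂_3 = 0 ⇒ b_2 = 14 − 13 − 0 = 1. So H_2 ≅ Z.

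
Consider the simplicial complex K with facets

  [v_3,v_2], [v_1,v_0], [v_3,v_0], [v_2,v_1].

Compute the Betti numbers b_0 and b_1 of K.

b_0 = 1, b_1 = 1.

Fix the vertex order v_0 < v_1 < v_2 < v_3 and write every simplex with vertices in increasing order. Then dim K = 1 and the simplices of K are:

  0-simplices (4): [v_0], [v_1], [v_2], [v_3]
  1-simplices (4): [v_0,v_1], [v_0,v_3], [v_1,v_2], [v_2,v_3]

so the chain groups are C_0 ≅ Z^4, C_1 ≅ Z^4.

The boundary map ∂_1: C_1 → C_0 maps an edge to its endpoints' difference, ∂[p,q] = q − p.
The 4×4 boundary matrix has rank 3 and Smith normal form diag(1,1,1).

From H_k ≅ ker(∂_k) / im(∂_{k+1}) we obtain:

  H_0: rank C_0 − rank ∂_1 = 4 − 3 = 1, and the invariant factors of ∂_1 are all 1, so H_0 = Z.
  H_1: rank ker ∂_1 − rank ∂_2 = (4 − 3) − 0 = 1, and there is no ∂_2, so H_1 = Z.

(K is a triangulation of the circle S^1.)

Hence the Betti numbers are b_0 = 1, b_1 = 1.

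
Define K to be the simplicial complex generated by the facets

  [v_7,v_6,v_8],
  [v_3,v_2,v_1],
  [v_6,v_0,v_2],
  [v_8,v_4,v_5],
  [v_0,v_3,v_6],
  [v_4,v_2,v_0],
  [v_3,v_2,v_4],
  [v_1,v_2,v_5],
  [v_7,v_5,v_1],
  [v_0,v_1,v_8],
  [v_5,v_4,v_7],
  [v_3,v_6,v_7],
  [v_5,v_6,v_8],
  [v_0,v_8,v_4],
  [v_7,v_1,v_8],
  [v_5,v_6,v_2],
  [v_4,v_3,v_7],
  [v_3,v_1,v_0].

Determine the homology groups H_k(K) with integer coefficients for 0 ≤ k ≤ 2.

Fix the vertex order v_0 < v_1 < v_2 < v_3 < v_4 < v_5 < v_6 < v_7 < v_8 and write every simplex with vertices in increasing order. Then dim K = 2 and the simplices of K are:

  0-simplices (9): [v_0], [v_1], [v_2], [v_3], [v_4], [v_5], [v_6], [v_7], [v_8]
  1-simplices (27): (27 of them)
  2-simplices (18): (18 of them)

so the chain groups are C_0 ≅ Z^9, C_1 ≅ Z^27, C_2 ≅ Z^18.

Boundary ∂_1: C_1 → C_0 is given by ∂[p,q] = [q] − [p]. For instance
  ∂[v_2,v_5] = [v_5] − [v_2].
The 9×27 boundary matrix has rank 8 and Smith normal form diag(1,1,1,1,1,1,1,1).

∂_2: C_2 → C_1 acts by ∂[p,q,r] = [q,r] − [p,r] + [p,q]. For instance
  ∂[v_6,v_7,v_8] = [v_7,v_8] − [v_6,v_8] + [v_6,v_7],
  ∂[v_0,v_1,v_8] = [v_1,v_8] − [v_0,v_8] + [v_0,v_1].
This gives a 27×18 integer matrix of rank 18; reducing to Smith normal form yields diagonal entries (1,1,1,1,1,1,1,1,1,1,1,1,1,1,1,1,1,2).

From H_k ≅ ker(∂_k) / im(∂_{k+1}) we obtain:

  H_0: rank C_0 − rank ∂_1 = 9 − 8 = 1, and the invariant factors of ∂_1 are all 1, so H_0 = Z.
  H_1: rank ker ∂_1 − rank ∂_2 = (27 − 8) − 18 = 1, and ∂_2 has invariant factor 2 > 1, so H_1 = Z × Z/2.
  H_2: rank ker ∂_2 − rank ∂_3 = (18 − 18) − 0 = 0, and there is no ∂_3, so H_2 = 0.

(K is a triangulation of the Klein bottle.)

H_0 = Z,  H_1 = Z × Z/2,  H_2 = 0.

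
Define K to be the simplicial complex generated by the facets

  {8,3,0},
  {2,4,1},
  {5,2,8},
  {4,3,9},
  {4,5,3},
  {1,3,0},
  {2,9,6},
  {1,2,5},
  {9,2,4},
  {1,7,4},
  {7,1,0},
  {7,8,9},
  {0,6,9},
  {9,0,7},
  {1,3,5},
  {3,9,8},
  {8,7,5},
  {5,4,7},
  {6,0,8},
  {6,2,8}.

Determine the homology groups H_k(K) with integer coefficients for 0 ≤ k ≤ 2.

H_0 = Z,  H_1 = Z ⊕ Z/2Z,  H_2 = 0.

K has 10 vertices, 30 edges, 20 triangles.
rank ∂_0 = 0, rank ∂_1 = 9 ⇒ b_0 = 10 − 0 − 9 = 1; all invariant factors of ∂_1 are 1 so no torsion. So H_0 = Z.
rank ∂_1 = 9, rank ∂_2 = 20 ⇒ b_1 = 30 − 9 − 20 = 1; ∂_2 has invariant factor(s) [2] giving torsion. So H_1 = Z ⊕ Z/2Z.
rank ∂_2 = 20, rank ∂_3 = 0 ⇒ b_2 = 20 − 20 − 0 = 0. So H_2 = 0.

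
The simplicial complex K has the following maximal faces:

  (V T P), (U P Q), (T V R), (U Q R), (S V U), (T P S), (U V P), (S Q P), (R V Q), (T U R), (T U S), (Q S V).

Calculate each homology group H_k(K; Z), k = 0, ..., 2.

H_0 = Z,  H_1 = Z/2Z,  H_2 = 0.

Take the total order P < Q < R < S < T < U < V on the vertex set. Then K (dimension 2) consists of the simplices:

  0-simplices (7): P, Q, R, S, T, U, V
  1-simplices (18): PQ, PS, PT, PU, PV, QR, QS, QU, QV, RT, RU, RV, ST, SU, SV, TU, TV, UV
  2-simplices (12): PQS, PQU, PST, PTV, PUV, QRU, QRV, QSV, RTU, RTV, STU, SUV

so the chain groups are C_0 ≅ Z^7, C_1 ≅ Z^18, C_2 ≅ Z^12.

∂_1: C_1 → C_0 maps an edge to its endpoints' difference, ∂[p,q] = q − p. For instance
  ∂PV = V − P.
The resulting 7×18 matrix has rank 6, and its Smith normal form has invariant factors (1,1,1,1,1,1).

∂_2: C_2 → C_1 acts by ∂[p,q,r] = [q,r] − [p,r] + [p,q]. For instance
  ∂QSV = SV − QV + QS,
  ∂QRV = RV − QV + QR.
The resulting 18×12 matrix has rank 12, and its Smith normal form has invariant factors (1,1,1,1,1,1,1,1,1,1,1,2).

Reading off H_k = ker ∂_k / im ∂_{k+1}:

  H_0: rank C_0 − rank ∂_1 = 7 − 6 = 1, and the invariant factors of ∂_1 are all 1, so H_0 ≅ Z.
  H_1: rank ker ∂_1 − rank ∂_2 = (18 − 6) − 12 = 0, and ∂_2 has invariant factor 2 > 1, so H_1 ≅ Z/2Z.
  H_2: rank ker ∂_2 − rank ∂_3 = (12 − 12) − 0 = 0, and there is no ∂_3, so H_2 ≅ 0.

(K is a triangulation of the real projective plane RP^2.)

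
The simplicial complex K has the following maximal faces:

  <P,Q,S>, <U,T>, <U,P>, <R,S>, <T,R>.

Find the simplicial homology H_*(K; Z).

H_0 = Z,  H_1 = Z,  H_2 = 0.

Take the total order P < Q < R < S < T < U on the vertex set. Then K (dimension 2) consists of the simplices:

  0-simplices (6): P, Q, R, S, T, U
  1-simplices (7): PQ, PS, PU, QS, RS, RT, TU
  2-simplices (1): PQS

Hence C_0 ≅ Z^6, C_1 ≅ Z^7, C_2 ≅ Z^1.

The boundary map ∂_1: C_1 → C_0 is given by ∂[p,q] = [q] − [p]. For instance
  ∂PU = U − P.
The resulting 6×7 matrix has rank 5, and its Smith normal form has invariant factors (1,1,1,1,1).

The boundary map ∂_2: C_2 → C_1 acts by ∂[p,q,r] = [q,r] − [p,r] + [p,q]. For instance
  ∂PQS = QS − PS + PQ.
The 7×1 boundary matrix has rank 1 and Smith normal form diag(1).

From H_k ≅ ker(∂_k) / im(∂_{k+1}) we obtain:

  H_0: rank C_0 − rank ∂_1 = 6 − 5 = 1, and the invariant factors of ∂_1 are all 1, so H_0 ≅ Z.
  H_1: rank ker ∂_1 − rank ∂_2 = (7 − 5) − 1 = 1, and the invariant factors of ∂_2 are all 1, so H_1 ≅ Z.
  H_2: rank ker ∂_2 − rank ∂_3 = (1 − 1) − 0 = 0, and there is no ∂_3, so H_2 ≅ 0.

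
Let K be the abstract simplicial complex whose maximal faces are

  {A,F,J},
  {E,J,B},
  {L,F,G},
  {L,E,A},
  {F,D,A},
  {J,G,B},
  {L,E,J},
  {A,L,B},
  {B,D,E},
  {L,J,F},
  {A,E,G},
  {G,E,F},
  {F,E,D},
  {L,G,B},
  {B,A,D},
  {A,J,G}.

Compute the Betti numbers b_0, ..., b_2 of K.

b_0 = 1, b_1 = 2, b_2 = 1.

Order the vertices as A < B < D < E < F < G < J < L. Listing each simplex with vertices in this order, K has dimension 2 with simplices:

  0-simplices (8): A, B, D, E, F, G, J, L
  1-simplices (24): AB, AD, AE, AF, AG, AJ, AL, BD, BE, BG, BJ, BL, DE, DF, EF, EG, EJ, EL, FG, FJ, FL, GJ, GL, JL
  2-simplices (16): ABD, ABL, ADF, AEG, AEL, AFJ, AGJ, BDE, BEJ, BGJ, BGL, DEF, EFG, EJL, FGL, FJL

so the chain groups are C_0 ≅ Z^8, C_1 ≅ Z^24, C_2 ≅ Z^16.

Boundary ∂_1: C_1 → C_0 is given by ∂[p,q] = [q] − [p]. For instance
  ∂AD = D − A.
This gives a 8×24 integer matrix of rank 7; reducing to Smith normal form yields diagonal entries (1,1,1,1,1,1,1).

∂_2: C_2 → C_1 acts by ∂[p,q,r] = [q,r] − [p,r] + [p,q]. For instance
  ∂ADF = DF − AF + AD,
  ∂AGJ = GJ − AJ + AG.
The 24×16 boundary matrix has rank 15 and Smith normal form diag(1,1,1,1,1,1,1,1,1,1,1,1,1,1,1).

Reading off H_k = ker ∂_k / im ∂_{k+1}:

  H_0: rank C_0 − rank ∂_1 = 8 − 7 = 1, and the invariant factors of ∂_1 are all 1, so H_0 = Z.
  H_1: rank ker ∂_1 − rank ∂_2 = (24 − 7) − 15 = 2, and the invariant factors of ∂_2 are all 1, so H_1 = Z^2.
  H_2: rank ker ∂_2 − rank ∂_3 = (16 − 15) − 0 = 1, and there is no ∂_3, so H_2 = Z.

As a check, the Euler characteristic is 8 − 24 + 16 = 0, which agrees with 1 − 2 + 1 = 0.

Hence the Betti numbers are b_0 = 1, b_1 = 2, b_2 = 1.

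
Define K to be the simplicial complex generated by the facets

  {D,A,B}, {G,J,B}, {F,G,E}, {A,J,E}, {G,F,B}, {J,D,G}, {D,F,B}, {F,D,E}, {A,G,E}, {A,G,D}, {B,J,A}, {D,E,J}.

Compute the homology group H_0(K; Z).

Order the vertices as A < B < D < E < F < G < J. Listing each simplex with vertices in this order, K has dimension 2 with simplices:

  0-simplices (7): A, B, D, E, F, G, J
  1-simplices (18): AB, AD, AE, AG, AJ, BD, BF, BG, BJ, DE, DF, DG, DJ, EF, EG, EJ, FG, GJ
  2-simplices (12): ABD, ABJ, ADG, AEG, AEJ, BDF, BFG, BGJ, DEF, DEJ, DGJ, EFG

so the chain groups are C_0 ≅ Z^7, C_1 ≅ Z^18, C_2 ≅ Z^12.

The boundary map ∂_1: C_1 → C_0 sends each edge [p,q] (with p < q) to q − p. For instance
  ∂AG = G − A.
The 7×18 boundary matrix has rank 6 and Smith normal form diag(1,1,1,1,1,1).

Boundary ∂_2: C_2 → C_1 maps a triangle to the signed sum of its edges. For instance
  ∂EFG = FG − EG + EF,
  ∂ABJ = BJ − AJ + AB.
This gives a 18×12 integer matrix of rank 12; reducing to Smith normal form yields diagonal entries (1,1,1,1,1,1,1,1,1,1,1,2).

Reading off H_k = ker ∂_k / im ∂_{k+1}:

  H_0: rank C_0 − rank ∂_1 = 7 − 6 = 1, and the invariant factors of ∂_1 are all 1, so H_0 = Z.

H_0 = Z.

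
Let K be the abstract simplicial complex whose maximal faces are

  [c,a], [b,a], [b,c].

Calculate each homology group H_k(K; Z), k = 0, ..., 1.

We work with the vertex ordering a < b < c. The simplices of K, each written with vertices in increasing order, are:

  0-simplices (3): a, b, c
  1-simplices (3): ab, ac, bc

so the chain groups are C_0 ≅ Z^3, C_1 ≅ Z^3.

The boundary map ∂_1: C_1 → C_0 maps an edge to its endpoints' difference, ∂[p,q] = q − p. For instance
  ∂ab = b − a.
This gives a 3×3 integer matrix of rank 2; reducing to Smith normal form yields diagonal entries (1,1).

From H_k ≅ ker(∂_k) / im(∂_{k+1}) we obtain:

  H_0: rank C_0 − rank ∂_1 = 3 − 2 = 1, and the invariant factors of ∂_1 are all 1, so H_0 = Z.
  H_1: rank ker ∂_1 − rank ∂_2 = (3 − 2) − 0 = 1, and there is no ∂_2, so H_1 = Z.

H_0 ≅ Z,  H_1 ≅ Z.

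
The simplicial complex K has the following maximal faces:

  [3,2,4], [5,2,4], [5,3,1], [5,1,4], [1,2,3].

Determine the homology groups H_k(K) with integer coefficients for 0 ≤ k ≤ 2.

Take the total order 1 < 2 < 3 < 4 < 5 on the vertex set. Then K (dimension 2) consists of the simplices:

  0-simplices (5): [1], [2], [3], [4], [5]
  1-simplices (10): [1,2], [1,3], [1,4], [1,5], [2,3], [2,4], [2,5], [3,4], [3,5], [4,5]
  2-simplices (5): [1,2,3], [1,3,5], [1,4,5], [2,3,4], [2,4,5]

Hence C_0 ≅ Z^5, C_1 ≅ Z^10, C_2 ≅ Z^5.

∂_1: C_1 → C_0 maps an edge to its endpoints' difference, ∂[p,q] = q − p.
This gives a 5×10 integer matrix of rank 4; reducing to Smith normal form yields diagonal entries (1,1,1,1).

Boundary ∂_2: C_2 → C_1 maps a triangle to the signed sum of its edges. For instance
  ∂[1,4,5] = [4,5] − [1,5] + [1,4],
  ∂[2,4,5] = [4,5] − [2,5] + [2,4].
The 10×5 boundary matrix has rank 5 and Smith normal form diag(1,1,1,1,1).

Reading off H_k = ker ∂_k / im ∂_{k+1}:

  H_0: rank C_0 − rank ∂_1 = 5 − 4 = 1, and the invariant factors of ∂_1 are all 1, so H_0 ≅ Z.
  H_1: rank ker ∂_1 − rank ∂_2 = (10 − 4) − 5 = 1, and the invariant factors of ∂_2 are all 1, so H_1 ≅ Z.
  H_2: rank ker ∂_2 − rank ∂_3 = (5 − 5) − 0 = 0, and there is no ∂_3, so H_2 ≅ 0.

As a check, the Euler characteristic is 5 − 10 + 5 = 0, which agrees with 1 − 1 + 0 = 0.

H_0 ≅ Z,  H_1 ≅ Z,  H_2 = 0.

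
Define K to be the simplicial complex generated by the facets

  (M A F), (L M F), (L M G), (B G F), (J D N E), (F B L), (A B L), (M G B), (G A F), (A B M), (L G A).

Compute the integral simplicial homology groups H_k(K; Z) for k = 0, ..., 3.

H_0 ≅ Z^2,  H_1 ≅ Z/2,  H_2 = 0,  H_3 = 0.

We work with the vertex ordering A < B < D < E < F < G < J < L < M < N. The simplices of K, each written with vertices in increasing order, are:

  0-simplices (10): A, B, D, E, F, G, J, L, M, N
  1-simplices (21): AB, AF, AG, AL, AM, BF, BG, BL, BM, DE, DJ, DN, EJ, EN, FG, FL, FM, GL, GM, JN, LM
  2-simplices (14): ABL, ABM, AFG, AFM, AGL, BFG, BFL, BGM, DEJ, DEN, DJN, EJN, FLM, GLM
  3-simplices (1): DEJN

giving chain groups C_0 ≅ Z^10, C_1 ≅ Z^21, C_2 ≅ Z^14, C_3 ≅ Z^1.

∂_1: C_1 → C_0 sends each edge [p,q] (with p < q) to q − p. For instance
  ∂EN = N − E.
The resulting 10×21 matrix has rank 8, and its Smith normal form has invariant factors (1,1,1,1,1,1,1,1).

The boundary map ∂_2: C_2 → C_1 sends each 2-simplex [p,q,r] to [q,r] − [p,r] + [p,q]. For instance
  ∂ABL = BL − AL + AB,
  ∂EJN = JN − EN + EJ.
As a 21×14 matrix over Z this has rank 13, with invariant factors (1,1,1,1,1,1,1,1,1,1,1,1,2).

∂_3: C_3 → C_2 sends each 3-simplex σ to the alternating sum Σ_i (−1)^i (σ with its i-th vertex removed). For instance
  ∂DEJN = EJN − DJN + DEN − DEJ.
The resulting 14×1 matrix has rank 1, and its Smith normal form has invariant factors (1).

Reading off H_k = ker ∂_k / im ∂_{k+1}:

  H_0: rank C_0 − rank ∂_1 = 10 − 8 = 2, and the invariant factors of ∂_1 are all 1, so H_0 ≅ Z^2.
  H_1: rank ker ∂_1 − rank ∂_2 = (21 − 8) − 13 = 0, and ∂_2 has invariant factor 2 > 1, so H_1 ≅ Z/2.
  H_2: rank ker ∂_2 − rank ∂_3 = (14 − 13) − 1 = 0, and the invariant factors of ∂_3 are all 1, so H_2 ≅ 0.
  H_3: rank ker ∂_3 − rank ∂_4 = (1 − 1) − 0 = 0, and there is no ∂_4, so H_3 ≅ 0.

As a check, the Euler characteristic is 10 − 21 + 14 − 1 = 2, which agrees with 2 − 0 + 0 − 0 = 2.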